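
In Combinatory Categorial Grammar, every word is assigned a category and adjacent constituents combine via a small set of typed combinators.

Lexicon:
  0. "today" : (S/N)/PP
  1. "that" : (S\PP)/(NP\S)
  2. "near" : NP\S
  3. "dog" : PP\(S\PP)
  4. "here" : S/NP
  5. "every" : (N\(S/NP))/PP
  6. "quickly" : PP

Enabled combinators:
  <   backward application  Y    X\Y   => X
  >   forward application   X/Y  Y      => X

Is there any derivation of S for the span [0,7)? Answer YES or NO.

YES

[0,7] S   >
  [0,4] S/N   >
    [0,1] "today" : (S/N)/PP
    [1,4] PP   <
      [1,3] S\PP   >
        [1,2] "that" : (S\PP)/(NP\S)
        [2,3] "near" : NP\S
      [3,4] "dog" : PP\(S\PP)
  [4,7] N   <
    [4,5] "here" : S/NP
    [5,7] N\(S/NP)   >
      [5,6] "every" : (N\(S/NP))/PP
      [6,7] "quickly" : PP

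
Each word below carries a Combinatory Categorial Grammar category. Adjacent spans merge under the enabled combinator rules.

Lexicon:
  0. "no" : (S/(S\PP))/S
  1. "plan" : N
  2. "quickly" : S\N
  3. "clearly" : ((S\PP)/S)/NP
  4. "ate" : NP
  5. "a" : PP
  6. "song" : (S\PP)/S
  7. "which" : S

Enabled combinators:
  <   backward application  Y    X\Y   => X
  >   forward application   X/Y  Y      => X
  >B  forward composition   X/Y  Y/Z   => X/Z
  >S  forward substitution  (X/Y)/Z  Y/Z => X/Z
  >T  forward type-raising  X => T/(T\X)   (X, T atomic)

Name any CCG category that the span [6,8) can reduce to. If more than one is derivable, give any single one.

S\PP

[0,8] S   >
  [0,3] S/(S\PP)   >
    [0,1] "no" : (S/(S\PP))/S
    [1,3] S   <
      [1,2] "plan" : N
      [2,3] "quickly" : S\N
  [3,8] S\PP   >
    [3,5] (S\PP)/S   >
      [3,4] "clearly" : ((S\PP)/S)/NP
      [4,5] "ate" : NP
    [5,8] S   >
      [5,6] S/(S\PP)   >T
        [5,6] "a" : PP
      [6,8] S\PP   >
        [6,7] "song" : (S\PP)/S
        [7,8] "which" : S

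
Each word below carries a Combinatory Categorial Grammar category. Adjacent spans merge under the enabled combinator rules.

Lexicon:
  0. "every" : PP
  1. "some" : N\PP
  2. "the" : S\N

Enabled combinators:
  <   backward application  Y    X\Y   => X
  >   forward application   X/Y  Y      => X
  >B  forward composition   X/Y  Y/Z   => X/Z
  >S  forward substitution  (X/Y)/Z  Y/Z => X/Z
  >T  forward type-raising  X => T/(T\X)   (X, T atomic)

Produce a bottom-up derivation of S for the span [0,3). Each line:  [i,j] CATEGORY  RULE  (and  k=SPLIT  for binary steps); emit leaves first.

[0,3] S   <
  [0,2] N   >
    [0,1] N/(N\PP)   >T
      [0,1] "every" : PP
    [1,2] "some" : N\PP
  [2,3] "the" : S\N

[0,1] PP  lex  "every"
[0,1] N/(N\PP)  >T
[1,2] N\PP  lex  "some"
[0,2] N  >  k=1
[2,3] S\N  lex  "the"
[0,3] S  <  k=2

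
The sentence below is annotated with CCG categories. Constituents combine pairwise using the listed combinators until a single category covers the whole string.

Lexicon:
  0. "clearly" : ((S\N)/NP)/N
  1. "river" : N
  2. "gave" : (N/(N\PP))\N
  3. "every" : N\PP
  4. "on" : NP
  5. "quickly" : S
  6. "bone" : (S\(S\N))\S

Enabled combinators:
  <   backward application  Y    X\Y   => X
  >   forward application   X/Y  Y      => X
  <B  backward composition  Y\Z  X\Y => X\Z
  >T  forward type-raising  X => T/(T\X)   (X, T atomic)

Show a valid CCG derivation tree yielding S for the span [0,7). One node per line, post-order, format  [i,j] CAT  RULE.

[0,1] ((S\N)/NP)/N  lex  "clearly"
[1,2] N  lex  "river"
[2,3] (N/(N\PP))\N  lex  "gave"
[1,3] N/(N\PP)  <  k=2
[3,4] N\PP  lex  "every"
[1,4] N  >  k=3
[0,4] (S\N)/NP  >  k=1
[4,5] NP  lex  "on"
[0,5] S\N  >  k=4
[5,6] S  lex  "quickly"
[6,7] (S\(S\N))\S  lex  "bone"
[5,7] S\(S\N)  <  k=6
[0,7] S  <  k=5

[0,7] S   <
  [0,5] S\N   >
    [0,4] (S\N)/NP   >
      [0,1] "clearly" : ((S\N)/NP)/N
      [1,4] N   >
        [1,3] N/(N\PP)   <
          [1,2] "river" : N
          [2,3] "gave" : (N/(N\PP))\N
        [3,4] "every" : N\PP
    [4,5] "on" : NP
  [5,7] S\(S\N)   <
    [5,6] "quickly" : S
    [6,7] "bone" : (S\(S\N))\S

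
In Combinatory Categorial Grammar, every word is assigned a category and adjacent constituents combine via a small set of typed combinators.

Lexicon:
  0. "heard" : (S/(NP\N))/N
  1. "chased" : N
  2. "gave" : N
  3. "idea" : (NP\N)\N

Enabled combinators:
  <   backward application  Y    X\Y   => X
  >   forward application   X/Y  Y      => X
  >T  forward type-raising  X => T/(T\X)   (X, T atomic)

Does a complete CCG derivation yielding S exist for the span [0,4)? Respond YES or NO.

[0,4] S   >
  [0,2] S/(NP\N)   >
    [0,1] "heard" : (S/(NP\N))/N
    [1,2] "chased" : N
  [2,4] NP\N   <
    [2,3] "gave" : N
    [3,4] "idea" : (NP\N)\N

YES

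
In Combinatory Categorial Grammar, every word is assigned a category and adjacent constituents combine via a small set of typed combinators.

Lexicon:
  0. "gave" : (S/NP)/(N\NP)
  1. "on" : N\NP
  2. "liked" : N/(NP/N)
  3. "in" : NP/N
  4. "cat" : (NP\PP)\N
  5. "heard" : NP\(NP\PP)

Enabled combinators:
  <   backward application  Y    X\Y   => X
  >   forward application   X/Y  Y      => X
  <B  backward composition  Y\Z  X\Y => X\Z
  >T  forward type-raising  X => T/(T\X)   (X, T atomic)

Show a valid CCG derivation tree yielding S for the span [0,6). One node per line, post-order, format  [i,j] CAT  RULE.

[0,1] (S/NP)/(N\NP)  lex  "gave"
[1,2] N\NP  lex  "on"
[0,2] S/NP  >  k=1
[2,3] N/(NP/N)  lex  "liked"
[3,4] NP/N  lex  "in"
[2,4] N  >  k=3
[4,5] (NP\PP)\N  lex  "cat"
[5,6] NP\(NP\PP)  lex  "heard"
[4,6] NP\N  <B  k=5
[2,6] NP  <  k=4
[0,6] S  >  k=2

[0,6] S   >
  [0,2] S/NP   >
    [0,1] "gave" : (S/NP)/(N\NP)
    [1,2] "on" : N\NP
  [2,6] NP   <
    [2,4] N   >
      [2,3] "liked" : N/(NP/N)
      [3,4] "in" : NP/N
    [4,6] NP\N   <B
      [4,5] "cat" : (NP\PP)\N
      [5,6] "heard" : NP\(NP\PP)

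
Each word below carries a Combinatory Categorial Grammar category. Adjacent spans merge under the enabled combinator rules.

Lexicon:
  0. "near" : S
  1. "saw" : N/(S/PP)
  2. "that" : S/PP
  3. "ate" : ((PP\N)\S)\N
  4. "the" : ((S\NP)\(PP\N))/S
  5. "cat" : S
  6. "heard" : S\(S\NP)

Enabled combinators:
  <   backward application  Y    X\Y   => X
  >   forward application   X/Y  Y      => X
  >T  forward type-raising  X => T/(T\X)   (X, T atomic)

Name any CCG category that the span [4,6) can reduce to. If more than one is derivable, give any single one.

(S\NP)\(PP\N)

[0,7] S   <
  [0,6] S\NP   <
    [0,4] PP\N   <
      [0,1] "near" : S
      [1,4] (PP\N)\S   <
        [1,3] N   >
          [1,2] "saw" : N/(S/PP)
          [2,3] "that" : S/PP
        [3,4] "ate" : ((PP\N)\S)\N
    [4,6] (S\NP)\(PP\N)   >
      [4,5] "the" : ((S\NP)\(PP\N))/S
      [5,6] "cat" : S
  [6,7] "heard" : S\(S\NP)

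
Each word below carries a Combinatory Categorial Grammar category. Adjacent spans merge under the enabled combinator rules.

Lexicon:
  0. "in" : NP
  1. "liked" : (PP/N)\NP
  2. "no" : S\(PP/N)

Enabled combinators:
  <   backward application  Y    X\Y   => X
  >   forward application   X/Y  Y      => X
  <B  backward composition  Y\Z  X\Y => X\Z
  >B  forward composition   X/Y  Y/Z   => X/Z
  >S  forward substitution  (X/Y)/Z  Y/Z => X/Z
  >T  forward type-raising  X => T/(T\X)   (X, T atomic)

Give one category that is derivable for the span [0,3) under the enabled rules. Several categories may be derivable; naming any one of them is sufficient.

S

[0,3] S   <
  [0,1] "in" : NP
  [1,3] S\NP   <B
    [1,2] "liked" : (PP/N)\NP
    [2,3] "no" : S\(PP/N)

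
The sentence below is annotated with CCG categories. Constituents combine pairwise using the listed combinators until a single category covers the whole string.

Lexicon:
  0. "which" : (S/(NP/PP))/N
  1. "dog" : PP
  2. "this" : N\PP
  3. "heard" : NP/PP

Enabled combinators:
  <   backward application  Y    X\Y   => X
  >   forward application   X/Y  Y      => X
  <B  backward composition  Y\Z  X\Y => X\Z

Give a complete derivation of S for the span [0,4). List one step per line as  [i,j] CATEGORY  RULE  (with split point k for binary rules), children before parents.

[0,1] (S/(NP/PP))/N  lex  "which"
[1,2] PP  lex  "dog"
[2,3] N\PP  lex  "this"
[1,3] N  <  k=2
[0,3] S/(NP/PP)  >  k=1
[3,4] NP/PP  lex  "heard"
[0,4] S  >  k=3

[0,4] S   >
  [0,3] S/(NP/PP)   >
    [0,1] "which" : (S/(NP/PP))/N
    [1,3] N   <
      [1,2] "dog" : PP
      [2,3] "this" : N\PP
  [3,4] "heard" : NP/PP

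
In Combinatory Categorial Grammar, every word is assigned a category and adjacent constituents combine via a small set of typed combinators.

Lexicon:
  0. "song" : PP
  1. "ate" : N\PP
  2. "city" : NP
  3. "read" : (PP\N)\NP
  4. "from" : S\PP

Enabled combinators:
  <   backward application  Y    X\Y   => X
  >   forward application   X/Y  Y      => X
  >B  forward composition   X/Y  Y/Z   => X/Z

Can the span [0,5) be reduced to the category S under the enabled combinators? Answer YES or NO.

YES

[0,5] S   <
  [0,4] PP   <
    [0,2] N   <
      [0,1] "song" : PP
      [1,2] "ate" : N\PP
    [2,4] PP\N   <
      [2,3] "city" : NP
      [3,4] "read" : (PP\N)\NP
  [4,5] "from" : S\PP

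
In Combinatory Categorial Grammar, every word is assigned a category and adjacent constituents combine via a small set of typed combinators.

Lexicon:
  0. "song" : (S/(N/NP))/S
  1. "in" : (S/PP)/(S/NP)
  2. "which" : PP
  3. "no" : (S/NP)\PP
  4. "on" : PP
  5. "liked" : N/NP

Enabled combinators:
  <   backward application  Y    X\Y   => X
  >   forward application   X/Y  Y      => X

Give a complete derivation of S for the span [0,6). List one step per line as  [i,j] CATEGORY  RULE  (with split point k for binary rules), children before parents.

[0,6] S   >
  [0,5] S/(N/NP)   >
    [0,1] "song" : (S/(N/NP))/S
    [1,5] S   >
      [1,4] S/PP   >
        [1,2] "in" : (S/PP)/(S/NP)
        [2,4] S/NP   <
          [2,3] "which" : PP
          [3,4] "no" : (S/NP)\PP
      [4,5] "on" : PP
  [5,6] "liked" : N/NP

[0,1] (S/(N/NP))/S  lex  "song"
[1,2] (S/PP)/(S/NP)  lex  "in"
[2,3] PP  lex  "which"
[3,4] (S/NP)\PP  lex  "no"
[2,4] S/NP  <  k=3
[1,4] S/PP  >  k=2
[4,5] PP  lex  "on"
[1,5] S  >  k=4
[0,5] S/(N/NP)  >  k=1
[5,6] N/NP  lex  "liked"
[0,6] S  >  k=5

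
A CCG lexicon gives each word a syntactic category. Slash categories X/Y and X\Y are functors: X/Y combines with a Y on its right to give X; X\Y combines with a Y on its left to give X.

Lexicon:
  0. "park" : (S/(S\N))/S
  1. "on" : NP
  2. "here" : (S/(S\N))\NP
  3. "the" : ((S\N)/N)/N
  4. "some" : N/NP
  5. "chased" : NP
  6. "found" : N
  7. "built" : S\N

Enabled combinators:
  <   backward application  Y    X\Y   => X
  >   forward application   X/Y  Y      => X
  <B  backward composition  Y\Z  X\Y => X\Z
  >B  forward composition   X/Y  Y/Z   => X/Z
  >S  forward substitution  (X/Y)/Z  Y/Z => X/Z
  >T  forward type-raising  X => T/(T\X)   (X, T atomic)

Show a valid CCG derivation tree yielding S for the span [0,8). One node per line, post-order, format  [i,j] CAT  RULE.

[0,1] (S/(S\N))/S  lex  "park"
[1,2] NP  lex  "on"
[2,3] (S/(S\N))\NP  lex  "here"
[1,3] S/(S\N)  <  k=2
[3,4] ((S\N)/N)/N  lex  "the"
[4,5] N/NP  lex  "some"
[5,6] NP  lex  "chased"
[4,6] N  >  k=5
[3,6] (S\N)/N  >  k=4
[6,7] N  lex  "found"
[3,7] S\N  >  k=6
[1,7] S  >  k=3
[0,7] S/(S\N)  >  k=1
[7,8] S\N  lex  "built"
[0,8] S  >  k=7

[0,8] S   >
  [0,7] S/(S\N)   >
    [0,1] "park" : (S/(S\N))/S
    [1,7] S   >
      [1,3] S/(S\N)   <
        [1,2] "on" : NP
        [2,3] "here" : (S/(S\N))\NP
      [3,7] S\N   >
        [3,6] (S\N)/N   >
          [3,4] "the" : ((S\N)/N)/N
          [4,6] N   >
            [4,5] "some" : N/NP
            [5,6] "chased" : NP
        [6,7] "found" : N
  [7,8] "built" : S\N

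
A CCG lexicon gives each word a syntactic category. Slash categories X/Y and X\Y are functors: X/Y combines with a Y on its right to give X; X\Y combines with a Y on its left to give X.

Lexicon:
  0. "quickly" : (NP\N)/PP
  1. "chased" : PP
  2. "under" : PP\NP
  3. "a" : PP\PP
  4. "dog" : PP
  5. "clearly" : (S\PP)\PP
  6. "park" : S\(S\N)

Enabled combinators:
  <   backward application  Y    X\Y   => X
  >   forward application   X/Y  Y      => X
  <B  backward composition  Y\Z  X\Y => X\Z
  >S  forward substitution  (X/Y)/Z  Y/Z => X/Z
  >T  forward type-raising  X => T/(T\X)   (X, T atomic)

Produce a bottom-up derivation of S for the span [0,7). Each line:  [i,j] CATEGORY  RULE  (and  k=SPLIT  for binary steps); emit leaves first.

[0,1] (NP\N)/PP  lex  "quickly"
[1,2] PP  lex  "chased"
[0,2] NP\N  >  k=1
[2,3] PP\NP  lex  "under"
[0,3] PP\N  <B  k=2
[3,4] PP\PP  lex  "a"
[0,4] PP\N  <B  k=3
[4,5] PP  lex  "dog"
[5,6] (S\PP)\PP  lex  "clearly"
[4,6] S\PP  <  k=5
[0,6] S\N  <B  k=4
[6,7] S\(S\N)  lex  "park"
[0,7] S  <  k=6

[0,7] S   <
  [0,6] S\N   <B
    [0,4] PP\N   <B
      [0,3] PP\N   <B
        [0,2] NP\N   >
          [0,1] "quickly" : (NP\N)/PP
          [1,2] "chased" : PP
        [2,3] "under" : PP\NP
      [3,4] "a" : PP\PP
    [4,6] S\PP   <
      [4,5] "dog" : PP
      [5,6] "clearly" : (S\PP)\PP
  [6,7] "park" : S\(S\N)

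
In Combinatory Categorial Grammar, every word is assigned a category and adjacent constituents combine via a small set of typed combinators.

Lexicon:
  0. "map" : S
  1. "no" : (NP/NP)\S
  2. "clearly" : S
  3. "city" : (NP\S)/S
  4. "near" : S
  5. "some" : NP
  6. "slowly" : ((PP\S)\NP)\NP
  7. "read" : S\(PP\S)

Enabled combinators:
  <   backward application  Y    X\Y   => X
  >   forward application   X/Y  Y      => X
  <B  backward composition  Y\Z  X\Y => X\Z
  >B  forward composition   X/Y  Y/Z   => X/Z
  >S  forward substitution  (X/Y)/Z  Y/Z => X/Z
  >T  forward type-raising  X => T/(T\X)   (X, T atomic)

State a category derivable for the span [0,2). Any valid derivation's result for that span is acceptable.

NP/NP

[0,8] S   <
  [0,5] NP   >
    [0,4] NP/S   >B
      [0,2] NP/NP   <
        [0,1] "map" : S
        [1,2] "no" : (NP/NP)\S
      [2,4] NP/S   >B
        [2,3] NP/(NP\S)   >T
          [2,3] "clearly" : S
        [3,4] "city" : (NP\S)/S
    [4,5] "near" : S
  [5,8] S\NP   <B
    [5,7] (PP\S)\NP   <
      [5,6] "some" : NP
      [6,7] "slowly" : ((PP\S)\NP)\NP
    [7,8] "read" : S\(PP\S)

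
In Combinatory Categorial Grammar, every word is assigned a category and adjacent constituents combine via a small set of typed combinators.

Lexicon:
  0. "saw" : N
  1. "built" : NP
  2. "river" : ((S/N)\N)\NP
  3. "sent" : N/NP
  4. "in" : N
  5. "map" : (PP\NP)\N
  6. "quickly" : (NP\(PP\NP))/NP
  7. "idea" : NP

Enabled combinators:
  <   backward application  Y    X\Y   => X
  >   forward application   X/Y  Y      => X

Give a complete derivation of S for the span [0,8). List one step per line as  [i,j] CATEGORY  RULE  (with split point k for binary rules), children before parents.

[0,8] S   >
  [0,3] S/N   <
    [0,1] "saw" : N
    [1,3] (S/N)\N   <
      [1,2] "built" : NP
      [2,3] "river" : ((S/N)\N)\NP
  [3,8] N   >
    [3,4] "sent" : N/NP
    [4,8] NP   <
      [4,6] PP\NP   <
        [4,5] "in" : N
        [5,6] "map" : (PP\NP)\N
      [6,8] NP\(PP\NP)   >
        [6,7] "quickly" : (NP\(PP\NP))/NP
        [7,8] "idea" : NP

[0,1] N  lex  "saw"
[1,2] NP  lex  "built"
[2,3] ((S/N)\N)\NP  lex  "river"
[1,3] (S/N)\N  <  k=2
[0,3] S/N  <  k=1
[3,4] N/NP  lex  "sent"
[4,5] N  lex  "in"
[5,6] (PP\NP)\N  lex  "map"
[4,6] PP\NP  <  k=5
[6,7] (NP\(PP\NP))/NP  lex  "quickly"
[7,8] NP  lex  "idea"
[6,8] NP\(PP\NP)  >  k=7
[4,8] NP  <  k=6
[3,8] N  >  k=4
[0,8] S  >  k=3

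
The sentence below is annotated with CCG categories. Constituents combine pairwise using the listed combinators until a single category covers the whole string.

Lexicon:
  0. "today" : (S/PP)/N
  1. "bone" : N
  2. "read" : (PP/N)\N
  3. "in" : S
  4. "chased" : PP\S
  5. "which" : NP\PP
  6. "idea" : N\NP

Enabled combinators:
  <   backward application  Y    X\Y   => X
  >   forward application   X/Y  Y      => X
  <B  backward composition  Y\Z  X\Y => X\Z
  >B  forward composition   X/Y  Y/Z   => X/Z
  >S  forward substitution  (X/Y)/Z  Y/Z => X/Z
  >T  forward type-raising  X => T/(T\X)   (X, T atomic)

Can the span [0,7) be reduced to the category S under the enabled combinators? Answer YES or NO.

YES

[0,7] S   >
  [0,3] S/N   >S
    [0,1] "today" : (S/PP)/N
    [1,3] PP/N   <
      [1,2] "bone" : N
      [2,3] "read" : (PP/N)\N
  [3,7] N   >
    [3,4] N/(N\S)   >T
      [3,4] "in" : S
    [4,7] N\S   <B
      [4,6] NP\S   <B
        [4,5] "chased" : PP\S
        [5,6] "which" : NP\PP
      [6,7] "idea" : N\NP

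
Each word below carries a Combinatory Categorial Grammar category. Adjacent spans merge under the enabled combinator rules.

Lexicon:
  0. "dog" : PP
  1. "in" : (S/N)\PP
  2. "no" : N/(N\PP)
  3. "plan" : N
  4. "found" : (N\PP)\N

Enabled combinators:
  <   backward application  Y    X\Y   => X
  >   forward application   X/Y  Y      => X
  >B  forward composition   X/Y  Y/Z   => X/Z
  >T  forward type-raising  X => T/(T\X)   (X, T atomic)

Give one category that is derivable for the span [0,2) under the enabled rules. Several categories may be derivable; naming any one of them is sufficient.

[0,5] S   >
  [0,2] S/N   <
    [0,1] "dog" : PP
    [1,2] "in" : (S/N)\PP
  [2,5] N   >
    [2,3] "no" : N/(N\PP)
    [3,5] N\PP   <
      [3,4] "plan" : N
      [4,5] "found" : (N\PP)\N

S/N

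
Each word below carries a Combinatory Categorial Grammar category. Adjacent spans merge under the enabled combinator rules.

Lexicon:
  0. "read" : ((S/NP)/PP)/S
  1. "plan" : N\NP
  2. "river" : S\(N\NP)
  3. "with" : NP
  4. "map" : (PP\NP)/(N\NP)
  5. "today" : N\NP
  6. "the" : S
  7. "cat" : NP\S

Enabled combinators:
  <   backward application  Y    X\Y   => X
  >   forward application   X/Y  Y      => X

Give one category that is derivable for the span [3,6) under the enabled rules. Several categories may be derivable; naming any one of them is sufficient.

PP

[0,8] S   >
  [0,6] S/NP   >
    [0,3] (S/NP)/PP   >
      [0,1] "read" : ((S/NP)/PP)/S
      [1,3] S   <
        [1,2] "plan" : N\NP
        [2,3] "river" : S\(N\NP)
    [3,6] PP   <
      [3,4] "with" : NP
      [4,6] PP\NP   >
        [4,5] "map" : (PP\NP)/(N\NP)
        [5,6] "today" : N\NP
  [6,8] NP   <
    [6,7] "the" : S
    [7,8] "cat" : NP\S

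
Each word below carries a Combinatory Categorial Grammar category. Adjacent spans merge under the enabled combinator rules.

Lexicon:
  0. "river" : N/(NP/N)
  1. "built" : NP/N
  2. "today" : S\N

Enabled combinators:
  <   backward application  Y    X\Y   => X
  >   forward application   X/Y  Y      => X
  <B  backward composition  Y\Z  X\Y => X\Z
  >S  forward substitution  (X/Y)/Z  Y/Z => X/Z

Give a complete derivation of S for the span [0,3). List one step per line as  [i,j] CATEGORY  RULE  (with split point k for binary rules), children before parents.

[0,1] N/(NP/N)  lex  "river"
[1,2] NP/N  lex  "built"
[0,2] N  >  k=1
[2,3] S\N  lex  "today"
[0,3] S  <  k=2

[0,3] S   <
  [0,2] N   >
    [0,1] "river" : N/(NP/N)
    [1,2] "built" : NP/N
  [2,3] "today" : S\N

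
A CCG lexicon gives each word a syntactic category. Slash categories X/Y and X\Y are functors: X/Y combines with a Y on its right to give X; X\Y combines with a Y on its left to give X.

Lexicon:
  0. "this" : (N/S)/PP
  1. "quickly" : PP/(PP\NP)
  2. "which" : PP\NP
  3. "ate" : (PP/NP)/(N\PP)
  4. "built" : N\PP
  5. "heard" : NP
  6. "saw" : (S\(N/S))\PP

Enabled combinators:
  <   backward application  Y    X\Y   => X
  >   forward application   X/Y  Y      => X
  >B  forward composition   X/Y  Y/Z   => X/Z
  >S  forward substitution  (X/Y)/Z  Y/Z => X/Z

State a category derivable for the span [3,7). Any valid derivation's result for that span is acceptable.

[0,7] S   <
  [0,3] N/S   >
    [0,1] "this" : (N/S)/PP
    [1,3] PP   >
      [1,2] "quickly" : PP/(PP\NP)
      [2,3] "which" : PP\NP
  [3,7] S\(N/S)   <
    [3,6] PP   >
      [3,5] PP/NP   >
        [3,4] "ate" : (PP/NP)/(N\PP)
        [4,5] "built" : N\PP
      [5,6] "heard" : NP
    [6,7] "saw" : (S\(N/S))\PP

S\(N/S)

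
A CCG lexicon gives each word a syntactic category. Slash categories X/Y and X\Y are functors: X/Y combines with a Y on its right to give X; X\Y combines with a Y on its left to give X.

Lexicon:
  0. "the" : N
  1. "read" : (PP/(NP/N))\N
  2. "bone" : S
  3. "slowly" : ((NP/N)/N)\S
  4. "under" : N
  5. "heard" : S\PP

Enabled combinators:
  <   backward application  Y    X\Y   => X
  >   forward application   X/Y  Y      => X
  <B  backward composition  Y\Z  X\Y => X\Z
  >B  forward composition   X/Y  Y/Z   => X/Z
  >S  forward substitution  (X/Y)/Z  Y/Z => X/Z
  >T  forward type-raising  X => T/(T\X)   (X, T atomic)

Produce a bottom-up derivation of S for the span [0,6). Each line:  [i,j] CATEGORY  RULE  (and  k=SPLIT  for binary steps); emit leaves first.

[0,6] S   <
  [0,5] PP   >
    [0,2] PP/(NP/N)   <
      [0,1] "the" : N
      [1,2] "read" : (PP/(NP/N))\N
    [2,5] NP/N   >
      [2,4] (NP/N)/N   <
        [2,3] "bone" : S
        [3,4] "slowly" : ((NP/N)/N)\S
      [4,5] "under" : N
  [5,6] "heard" : S\PP

[0,1] N  lex  "the"
[1,2] (PP/(NP/N))\N  lex  "read"
[0,2] PP/(NP/N)  <  k=1
[2,3] S  lex  "bone"
[3,4] ((NP/N)/N)\S  lex  "slowly"
[2,4] (NP/N)/N  <  k=3
[4,5] N  lex  "under"
[2,5] NP/N  >  k=4
[0,5] PP  >  k=2
[5,6] S\PP  lex  "heard"
[0,6] S  <  k=5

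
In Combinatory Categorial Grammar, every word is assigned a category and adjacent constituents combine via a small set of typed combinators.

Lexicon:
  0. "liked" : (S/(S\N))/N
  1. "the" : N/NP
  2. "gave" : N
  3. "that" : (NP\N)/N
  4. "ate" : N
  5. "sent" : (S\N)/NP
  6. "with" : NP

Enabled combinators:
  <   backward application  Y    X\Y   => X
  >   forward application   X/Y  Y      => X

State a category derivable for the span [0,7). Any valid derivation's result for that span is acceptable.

[0,7] S   >
  [0,5] S/(S\N)   >
    [0,1] "liked" : (S/(S\N))/N
    [1,5] N   >
      [1,2] "the" : N/NP
      [2,5] NP   <
        [2,3] "gave" : N
        [3,5] NP\N   >
          [3,4] "that" : (NP\N)/N
          [4,5] "ate" : N
  [5,7] S\N   >
    [5,6] "sent" : (S\N)/NP
    [6,7] "with" : NP

S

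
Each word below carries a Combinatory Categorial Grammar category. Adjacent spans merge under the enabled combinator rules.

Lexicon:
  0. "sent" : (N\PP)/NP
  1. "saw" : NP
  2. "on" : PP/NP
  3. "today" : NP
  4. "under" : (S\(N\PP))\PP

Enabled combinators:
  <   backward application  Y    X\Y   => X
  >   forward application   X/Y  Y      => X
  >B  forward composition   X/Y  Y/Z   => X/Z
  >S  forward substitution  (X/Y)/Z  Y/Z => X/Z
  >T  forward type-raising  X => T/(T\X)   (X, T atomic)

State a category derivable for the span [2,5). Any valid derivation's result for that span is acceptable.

S\(N\PP)

[0,5] S   <
  [0,2] N\PP   >
    [0,1] "sent" : (N\PP)/NP
    [1,2] "saw" : NP
  [2,5] S\(N\PP)   <
    [2,4] PP   >
      [2,3] "on" : PP/NP
      [3,4] "today" : NP
    [4,5] "under" : (S\(N\PP))\PP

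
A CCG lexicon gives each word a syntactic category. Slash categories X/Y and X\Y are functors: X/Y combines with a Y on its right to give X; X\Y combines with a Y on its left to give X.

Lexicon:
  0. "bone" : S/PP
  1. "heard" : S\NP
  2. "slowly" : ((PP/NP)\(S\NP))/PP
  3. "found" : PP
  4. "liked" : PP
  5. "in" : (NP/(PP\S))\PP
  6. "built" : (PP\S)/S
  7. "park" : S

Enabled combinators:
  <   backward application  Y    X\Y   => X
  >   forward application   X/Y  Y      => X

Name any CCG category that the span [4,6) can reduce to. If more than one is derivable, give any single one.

[0,8] S   >
  [0,1] "bone" : S/PP
  [1,8] PP   >
    [1,4] PP/NP   <
      [1,2] "heard" : S\NP
      [2,4] (PP/NP)\(S\NP)   >
        [2,3] "slowly" : ((PP/NP)\(S\NP))/PP
        [3,4] "found" : PP
    [4,8] NP   >
      [4,6] NP/(PP\S)   <
        [4,5] "liked" : PP
        [5,6] "in" : (NP/(PP\S))\PP
      [6,8] PP\S   >
        [6,7] "built" : (PP\S)/S
        [7,8] "park" : S

NP/(PP\S)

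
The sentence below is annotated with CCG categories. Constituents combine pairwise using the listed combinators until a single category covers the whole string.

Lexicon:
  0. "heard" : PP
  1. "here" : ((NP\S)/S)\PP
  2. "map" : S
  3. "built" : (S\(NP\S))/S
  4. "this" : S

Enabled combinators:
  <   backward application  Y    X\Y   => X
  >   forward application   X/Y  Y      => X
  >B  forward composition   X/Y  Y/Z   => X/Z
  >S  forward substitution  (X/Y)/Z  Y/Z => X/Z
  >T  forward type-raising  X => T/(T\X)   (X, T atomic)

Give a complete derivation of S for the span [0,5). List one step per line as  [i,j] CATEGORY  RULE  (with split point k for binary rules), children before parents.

[0,5] S   <
  [0,3] NP\S   >
    [0,2] (NP\S)/S   <
      [0,1] "heard" : PP
      [1,2] "here" : ((NP\S)/S)\PP
    [2,3] "map" : S
  [3,5] S\(NP\S)   >
    [3,4] "built" : (S\(NP\S))/S
    [4,5] "this" : S

[0,1] PP  lex  "heard"
[1,2] ((NP\S)/S)\PP  lex  "here"
[0,2] (NP\S)/S  <  k=1
[2,3] S  lex  "map"
[0,3] NP\S  >  k=2
[3,4] (S\(NP\S))/S  lex  "built"
[4,5] S  lex  "this"
[3,5] S\(NP\S)  >  k=4
[0,5] S  <  k=3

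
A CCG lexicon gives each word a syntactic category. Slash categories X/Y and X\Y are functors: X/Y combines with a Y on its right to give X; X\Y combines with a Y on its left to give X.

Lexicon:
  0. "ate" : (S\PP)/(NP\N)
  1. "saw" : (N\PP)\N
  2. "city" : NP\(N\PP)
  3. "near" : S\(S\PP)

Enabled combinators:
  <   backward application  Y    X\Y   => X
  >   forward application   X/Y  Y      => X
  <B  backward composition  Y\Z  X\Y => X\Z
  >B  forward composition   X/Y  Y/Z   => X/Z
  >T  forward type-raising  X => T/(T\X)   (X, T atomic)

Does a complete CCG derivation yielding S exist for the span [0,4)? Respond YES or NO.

[0,4] S   <
  [0,3] S\PP   >
    [0,1] "ate" : (S\PP)/(NP\N)
    [1,3] NP\N   <B
      [1,2] "saw" : (N\PP)\N
      [2,3] "city" : NP\(N\PP)
  [3,4] "near" : S\(S\PP)

YES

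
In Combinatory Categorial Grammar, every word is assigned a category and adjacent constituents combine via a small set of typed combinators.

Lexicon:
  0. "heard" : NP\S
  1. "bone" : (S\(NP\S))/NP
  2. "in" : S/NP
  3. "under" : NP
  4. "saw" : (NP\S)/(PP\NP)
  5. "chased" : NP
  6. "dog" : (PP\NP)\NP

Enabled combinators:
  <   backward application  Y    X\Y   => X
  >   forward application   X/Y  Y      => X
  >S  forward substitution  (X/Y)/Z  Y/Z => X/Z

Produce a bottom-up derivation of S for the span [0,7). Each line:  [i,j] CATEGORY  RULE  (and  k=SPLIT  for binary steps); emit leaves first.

[0,1] NP\S  lex  "heard"
[1,2] (S\(NP\S))/NP  lex  "bone"
[2,3] S/NP  lex  "in"
[3,4] NP  lex  "under"
[2,4] S  >  k=3
[4,5] (NP\S)/(PP\NP)  lex  "saw"
[5,6] NP  lex  "chased"
[6,7] (PP\NP)\NP  lex  "dog"
[5,7] PP\NP  <  k=6
[4,7] NP\S  >  k=5
[2,7] NP  <  k=4
[1,7] S\(NP\S)  >  k=2
[0,7] S  <  k=1

[0,7] S   <
  [0,1] "heard" : NP\S
  [1,7] S\(NP\S)   >
    [1,2] "bone" : (S\(NP\S))/NP
    [2,7] NP   <
      [2,4] S   >
        [2,3] "in" : S/NP
        [3,4] "under" : NP
      [4,7] NP\S   >
        [4,5] "saw" : (NP\S)/(PP\NP)
        [5,7] PP\NP   <
          [5,6] "chased" : NP
          [6,7] "dog" : (PP\NP)\NP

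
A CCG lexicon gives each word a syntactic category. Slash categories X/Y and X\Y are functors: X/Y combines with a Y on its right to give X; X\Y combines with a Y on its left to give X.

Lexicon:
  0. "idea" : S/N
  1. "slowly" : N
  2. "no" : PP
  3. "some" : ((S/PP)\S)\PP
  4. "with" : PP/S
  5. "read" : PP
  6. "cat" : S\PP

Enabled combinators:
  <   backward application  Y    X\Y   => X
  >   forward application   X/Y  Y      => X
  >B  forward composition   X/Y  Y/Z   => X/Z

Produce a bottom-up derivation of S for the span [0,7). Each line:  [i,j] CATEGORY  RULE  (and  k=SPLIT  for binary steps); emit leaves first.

[0,1] S/N  lex  "idea"
[1,2] N  lex  "slowly"
[0,2] S  >  k=1
[2,3] PP  lex  "no"
[3,4] ((S/PP)\S)\PP  lex  "some"
[2,4] (S/PP)\S  <  k=3
[0,4] S/PP  <  k=2
[4,5] PP/S  lex  "with"
[5,6] PP  lex  "read"
[6,7] S\PP  lex  "cat"
[5,7] S  <  k=6
[4,7] PP  >  k=5
[0,7] S  >  k=4

[0,7] S   >
  [0,4] S/PP   <
    [0,2] S   >
      [0,1] "idea" : S/N
      [1,2] "slowly" : N
    [2,4] (S/PP)\S   <
      [2,3] "no" : PP
      [3,4] "some" : ((S/PP)\S)\PP
  [4,7] PP   >
    [4,5] "with" : PP/S
    [5,7] S   <
      [5,6] "read" : PP
      [6,7] "cat" : S\PP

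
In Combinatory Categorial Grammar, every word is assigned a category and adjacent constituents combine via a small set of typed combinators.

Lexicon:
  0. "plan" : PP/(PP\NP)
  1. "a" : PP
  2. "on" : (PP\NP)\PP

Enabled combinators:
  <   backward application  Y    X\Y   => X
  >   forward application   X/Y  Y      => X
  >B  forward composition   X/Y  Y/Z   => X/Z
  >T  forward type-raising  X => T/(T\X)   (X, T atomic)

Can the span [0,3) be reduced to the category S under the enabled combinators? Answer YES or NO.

NO

PP/(PP\NP) PP (PP\NP)\PP
CKY chart[0,3] = {N/(N\PP), NP/(NP\PP), PP, PP/(PP\PP), S/(S\PP)}; S ∉ chart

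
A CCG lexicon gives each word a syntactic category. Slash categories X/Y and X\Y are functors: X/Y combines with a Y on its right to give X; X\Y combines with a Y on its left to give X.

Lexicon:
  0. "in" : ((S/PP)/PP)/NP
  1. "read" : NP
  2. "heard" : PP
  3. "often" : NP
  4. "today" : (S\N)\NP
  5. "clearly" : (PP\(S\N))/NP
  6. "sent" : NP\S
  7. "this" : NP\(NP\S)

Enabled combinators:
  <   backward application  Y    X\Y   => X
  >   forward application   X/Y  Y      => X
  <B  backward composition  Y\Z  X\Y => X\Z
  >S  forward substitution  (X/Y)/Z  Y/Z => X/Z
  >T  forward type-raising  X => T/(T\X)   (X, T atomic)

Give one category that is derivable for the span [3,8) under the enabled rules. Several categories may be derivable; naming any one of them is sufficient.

PP

[0,8] S   >
  [0,3] S/PP   >
    [0,2] (S/PP)/PP   >
      [0,1] "in" : ((S/PP)/PP)/NP
      [1,2] "read" : NP
    [2,3] "heard" : PP
  [3,8] PP   <
    [3,5] S\N   <
      [3,4] "often" : NP
      [4,5] "today" : (S\N)\NP
    [5,8] PP\(S\N)   >
      [5,6] "clearly" : (PP\(S\N))/NP
      [6,8] NP   <
        [6,7] "sent" : NP\S
        [7,8] "this" : NP\(NP\S)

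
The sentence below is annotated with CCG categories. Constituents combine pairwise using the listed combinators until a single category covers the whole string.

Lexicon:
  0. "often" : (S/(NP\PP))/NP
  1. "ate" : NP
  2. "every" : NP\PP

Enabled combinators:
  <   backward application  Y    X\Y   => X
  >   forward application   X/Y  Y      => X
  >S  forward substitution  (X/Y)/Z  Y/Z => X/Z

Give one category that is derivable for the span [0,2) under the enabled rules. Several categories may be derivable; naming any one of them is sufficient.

[0,3] S   >
  [0,2] S/(NP\PP)   >
    [0,1] "often" : (S/(NP\PP))/NP
    [1,2] "ate" : NP
  [2,3] "every" : NP\PP

S/(NP\PP)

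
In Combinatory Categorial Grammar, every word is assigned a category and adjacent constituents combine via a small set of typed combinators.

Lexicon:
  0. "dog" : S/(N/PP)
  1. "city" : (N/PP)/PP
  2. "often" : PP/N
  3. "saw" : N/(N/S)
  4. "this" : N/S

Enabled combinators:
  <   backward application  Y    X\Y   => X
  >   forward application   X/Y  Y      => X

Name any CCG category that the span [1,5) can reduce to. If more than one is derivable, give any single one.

N/PP

[0,5] S   >
  [0,1] "dog" : S/(N/PP)
  [1,5] N/PP   >
    [1,2] "city" : (N/PP)/PP
    [2,5] PP   >
      [2,3] "often" : PP/N
      [3,5] N   >
        [3,4] "saw" : N/(N/S)
        [4,5] "this" : N/S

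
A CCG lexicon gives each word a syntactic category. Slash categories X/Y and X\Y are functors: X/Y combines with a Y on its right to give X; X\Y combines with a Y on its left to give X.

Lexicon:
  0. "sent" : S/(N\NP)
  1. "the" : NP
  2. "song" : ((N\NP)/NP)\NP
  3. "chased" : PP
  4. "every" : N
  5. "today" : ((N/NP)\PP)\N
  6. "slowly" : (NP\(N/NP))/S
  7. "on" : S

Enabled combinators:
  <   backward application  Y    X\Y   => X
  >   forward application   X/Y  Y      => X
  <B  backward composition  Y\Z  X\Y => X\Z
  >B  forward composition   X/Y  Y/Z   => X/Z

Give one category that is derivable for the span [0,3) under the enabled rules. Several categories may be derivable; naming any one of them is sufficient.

[0,8] S   >
  [0,3] S/NP   >B
    [0,1] "sent" : S/(N\NP)
    [1,3] (N\NP)/NP   <
      [1,2] "the" : NP
      [2,3] "song" : ((N\NP)/NP)\NP
  [3,8] NP   <
    [3,4] "chased" : PP
    [4,8] NP\PP   <B
      [4,6] (N/NP)\PP   <
        [4,5] "every" : N
        [5,6] "today" : ((N/NP)\PP)\N
      [6,8] NP\(N/NP)   >
        [6,7] "slowly" : (NP\(N/NP))/S
        [7,8] "on" : S

S/NP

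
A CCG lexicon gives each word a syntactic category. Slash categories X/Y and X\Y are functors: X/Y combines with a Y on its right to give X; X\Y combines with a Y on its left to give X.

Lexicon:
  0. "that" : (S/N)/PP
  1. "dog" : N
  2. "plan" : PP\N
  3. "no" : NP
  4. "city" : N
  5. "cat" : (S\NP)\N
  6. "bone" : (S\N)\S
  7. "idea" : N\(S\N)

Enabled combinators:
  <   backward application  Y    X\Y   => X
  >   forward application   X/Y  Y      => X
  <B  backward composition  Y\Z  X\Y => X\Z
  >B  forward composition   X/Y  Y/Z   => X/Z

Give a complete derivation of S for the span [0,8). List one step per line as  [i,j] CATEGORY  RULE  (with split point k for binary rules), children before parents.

[0,8] S   >
  [0,3] S/N   >
    [0,1] "that" : (S/N)/PP
    [1,3] PP   <
      [1,2] "dog" : N
      [2,3] "plan" : PP\N
  [3,8] N   <
    [3,6] S   <
      [3,4] "no" : NP
      [4,6] S\NP   <
        [4,5] "city" : N
        [5,6] "cat" : (S\NP)\N
    [6,8] N\S   <B
      [6,7] "bone" : (S\N)\S
      [7,8] "idea" : N\(S\N)

[0,1] (S/N)/PP  lex  "that"
[1,2] N  lex  "dog"
[2,3] PP\N  lex  "plan"
[1,3] PP  <  k=2
[0,3] S/N  >  k=1
[3,4] NP  lex  "no"
[4,5] N  lex  "city"
[5,6] (S\NP)\N  lex  "cat"
[4,6] S\NP  <  k=5
[3,6] S  <  k=4
[6,7] (S\N)\S  lex  "bone"
[7,8] N\(S\N)  lex  "idea"
[6,8] N\S  <B  k=7
[3,8] N  <  k=6
[0,8] S  >  k=3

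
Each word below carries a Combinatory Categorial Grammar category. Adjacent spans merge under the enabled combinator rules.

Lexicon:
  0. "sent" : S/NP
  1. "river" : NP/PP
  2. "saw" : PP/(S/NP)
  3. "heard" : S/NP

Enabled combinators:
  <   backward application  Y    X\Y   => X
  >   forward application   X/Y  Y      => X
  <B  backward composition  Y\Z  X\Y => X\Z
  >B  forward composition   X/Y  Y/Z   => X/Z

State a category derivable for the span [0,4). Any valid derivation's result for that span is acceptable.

S

[0,4] S   >
  [0,2] S/PP   >B
    [0,1] "sent" : S/NP
    [1,2] "river" : NP/PP
  [2,4] PP   >
    [2,3] "saw" : PP/(S/NP)
    [3,4] "heard" : S/NP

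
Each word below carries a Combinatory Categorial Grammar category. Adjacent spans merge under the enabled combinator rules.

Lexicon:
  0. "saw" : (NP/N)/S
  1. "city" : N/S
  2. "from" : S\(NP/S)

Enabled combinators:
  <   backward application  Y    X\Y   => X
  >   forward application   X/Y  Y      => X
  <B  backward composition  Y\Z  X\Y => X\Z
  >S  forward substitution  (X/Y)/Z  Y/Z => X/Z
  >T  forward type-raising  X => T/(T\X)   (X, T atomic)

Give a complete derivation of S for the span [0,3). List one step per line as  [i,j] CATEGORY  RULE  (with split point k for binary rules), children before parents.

[0,3] S   <
  [0,2] NP/S   >S
    [0,1] "saw" : (NP/N)/S
    [1,2] "city" : N/S
  [2,3] "from" : S\(NP/S)

[0,1] (NP/N)/S  lex  "saw"
[1,2] N/S  lex  "city"
[0,2] NP/S  >S  k=1
[2,3] S\(NP/S)  lex  "from"
[0,3] S  <  k=2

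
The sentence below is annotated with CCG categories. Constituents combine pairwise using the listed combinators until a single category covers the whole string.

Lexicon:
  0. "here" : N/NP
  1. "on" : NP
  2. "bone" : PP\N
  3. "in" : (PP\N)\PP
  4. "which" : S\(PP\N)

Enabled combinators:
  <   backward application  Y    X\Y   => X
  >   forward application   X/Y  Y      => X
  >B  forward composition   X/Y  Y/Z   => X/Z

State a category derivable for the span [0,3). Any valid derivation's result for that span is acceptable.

[0,5] S   <
  [0,4] PP\N   <
    [0,3] PP   <
      [0,2] N   >
        [0,1] "here" : N/NP
        [1,2] "on" : NP
      [2,3] "bone" : PP\N
    [3,4] "in" : (PP\N)\PP
  [4,5] "which" : S\(PP\N)

PP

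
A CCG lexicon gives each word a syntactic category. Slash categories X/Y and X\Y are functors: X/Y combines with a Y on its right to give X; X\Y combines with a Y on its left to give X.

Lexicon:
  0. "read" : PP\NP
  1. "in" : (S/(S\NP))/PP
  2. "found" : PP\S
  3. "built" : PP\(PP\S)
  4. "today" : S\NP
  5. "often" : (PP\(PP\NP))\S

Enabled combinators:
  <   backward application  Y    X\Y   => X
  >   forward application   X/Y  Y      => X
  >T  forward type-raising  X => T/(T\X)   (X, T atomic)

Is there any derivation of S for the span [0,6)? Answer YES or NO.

NO

PP\NP (S/(S\NP))/PP PP\S PP\(PP\S) S\NP (PP\(PP\NP))\S
CKY chart[0,6] = {N/(N\PP), NP/(NP\PP), PP, PP/(PP\PP), S/(S\PP)}; S ∉ chart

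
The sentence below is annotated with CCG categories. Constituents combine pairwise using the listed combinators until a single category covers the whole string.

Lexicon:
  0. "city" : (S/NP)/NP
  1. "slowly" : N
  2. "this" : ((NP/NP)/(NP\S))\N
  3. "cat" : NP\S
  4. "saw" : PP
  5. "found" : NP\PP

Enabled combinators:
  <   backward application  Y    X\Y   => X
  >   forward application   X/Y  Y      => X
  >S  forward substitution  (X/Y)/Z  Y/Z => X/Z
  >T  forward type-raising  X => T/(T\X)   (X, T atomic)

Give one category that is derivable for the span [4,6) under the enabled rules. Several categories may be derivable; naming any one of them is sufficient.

[0,6] S   >
  [0,4] S/NP   >S
    [0,1] "city" : (S/NP)/NP
    [1,4] NP/NP   >
      [1,3] (NP/NP)/(NP\S)   <
        [1,2] "slowly" : N
        [2,3] "this" : ((NP/NP)/(NP\S))\N
      [3,4] "cat" : NP\S
  [4,6] NP   <
    [4,5] "saw" : PP
    [5,6] "found" : NP\PP

NP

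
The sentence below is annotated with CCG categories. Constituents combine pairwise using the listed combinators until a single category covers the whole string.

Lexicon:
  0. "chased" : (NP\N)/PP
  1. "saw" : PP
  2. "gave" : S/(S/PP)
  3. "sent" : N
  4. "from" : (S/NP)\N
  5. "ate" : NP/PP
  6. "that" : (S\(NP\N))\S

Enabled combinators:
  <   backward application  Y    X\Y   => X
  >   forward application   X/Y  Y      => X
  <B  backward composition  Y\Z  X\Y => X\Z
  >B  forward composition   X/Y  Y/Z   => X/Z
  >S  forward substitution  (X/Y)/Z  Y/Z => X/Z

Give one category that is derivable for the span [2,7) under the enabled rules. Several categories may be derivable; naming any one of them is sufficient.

[0,7] S   <
  [0,2] NP\N   >
    [0,1] "chased" : (NP\N)/PP
    [1,2] "saw" : PP
  [2,7] S\(NP\N)   <
    [2,6] S   >
      [2,3] "gave" : S/(S/PP)
      [3,6] S/PP   >B
        [3,5] S/NP   <
          [3,4] "sent" : N
          [4,5] "from" : (S/NP)\N
        [5,6] "ate" : NP/PP
    [6,7] "that" : (S\(NP\N))\S

S\(NP\N)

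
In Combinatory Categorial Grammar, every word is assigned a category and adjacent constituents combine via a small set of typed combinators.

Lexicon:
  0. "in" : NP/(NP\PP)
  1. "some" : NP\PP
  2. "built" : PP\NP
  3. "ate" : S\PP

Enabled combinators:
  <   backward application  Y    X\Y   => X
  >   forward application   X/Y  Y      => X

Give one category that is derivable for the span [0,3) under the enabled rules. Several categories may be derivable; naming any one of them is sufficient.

PP

[0,4] S   <
  [0,3] PP   <
    [0,2] NP   >
      [0,1] "in" : NP/(NP\PP)
      [1,2] "some" : NP\PP
    [2,3] "built" : PP\NP
  [3,4] "ate" : S\PP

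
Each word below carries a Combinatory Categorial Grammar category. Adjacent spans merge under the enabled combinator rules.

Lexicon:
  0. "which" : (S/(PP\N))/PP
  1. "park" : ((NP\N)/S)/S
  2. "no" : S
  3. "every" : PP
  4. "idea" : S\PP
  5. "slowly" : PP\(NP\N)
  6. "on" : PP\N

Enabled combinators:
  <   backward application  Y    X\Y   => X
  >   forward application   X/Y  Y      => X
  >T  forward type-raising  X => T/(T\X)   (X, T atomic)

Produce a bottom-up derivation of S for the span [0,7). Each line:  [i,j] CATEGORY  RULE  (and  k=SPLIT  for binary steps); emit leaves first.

[0,7] S   >
  [0,6] S/(PP\N)   >
    [0,1] "which" : (S/(PP\N))/PP
    [1,6] PP   <
      [1,5] NP\N   >
        [1,3] (NP\N)/S   >
          [1,2] "park" : ((NP\N)/S)/S
          [2,3] "no" : S
        [3,5] S   >
          [3,4] S/(S\PP)   >T
            [3,4] "every" : PP
          [4,5] "idea" : S\PP
      [5,6] "slowly" : PP\(NP\N)
  [6,7] "on" : PP\N

[0,1] (S/(PP\N))/PP  lex  "which"
[1,2] ((NP\N)/S)/S  lex  "park"
[2,3] S  lex  "no"
[1,3] (NP\N)/S  >  k=2
[3,4] PP  lex  "every"
[3,4] S/(S\PP)  >T
[4,5] S\PP  lex  "idea"
[3,5] S  >  k=4
[1,5] NP\N  >  k=3
[5,6] PP\(NP\N)  lex  "slowly"
[1,6] PP  <  k=5
[0,6] S/(PP\N)  >  k=1
[6,7] PP\N  lex  "on"
[0,7] S  >  k=6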